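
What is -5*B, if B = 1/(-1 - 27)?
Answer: 5/28 ≈ 0.17857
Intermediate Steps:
B = -1/28 (B = 1/(-28) = -1/28 ≈ -0.035714)
-5*B = -5*(-1/28) = 5/28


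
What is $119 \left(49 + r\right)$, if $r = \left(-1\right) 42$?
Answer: $833$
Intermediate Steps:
$r = -42$
$119 \left(49 + r\right) = 119 \left(49 - 42\right) = 119 \cdot 7 = 833$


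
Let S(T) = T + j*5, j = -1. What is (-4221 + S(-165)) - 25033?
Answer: -29424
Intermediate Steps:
S(T) = -5 + T (S(T) = T - 1*5 = T - 5 = -5 + T)
(-4221 + S(-165)) - 25033 = (-4221 + (-5 - 165)) - 25033 = (-4221 - 170) - 25033 = -4391 - 25033 = -29424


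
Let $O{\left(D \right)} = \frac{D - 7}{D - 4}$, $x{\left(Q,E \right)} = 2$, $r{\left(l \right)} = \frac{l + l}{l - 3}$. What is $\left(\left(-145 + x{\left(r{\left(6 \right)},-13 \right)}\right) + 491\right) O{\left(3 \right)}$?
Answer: $1392$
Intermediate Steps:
$r{\left(l \right)} = \frac{2 l}{-3 + l}$
$O{\left(D \right)} = \frac{-7 + D}{-4 + D}$
$\left(\left(-145 + x{\left(r{\left(6 \right)},-13 \right)}\right) + 491\right) O{\left(3 \right)} = \left(\left(-145 + 2\right) + 491\right) \frac{-7 + 3}{-4 + 3} = \left(-143 + 491\right) \frac{1}{-1} \left(-4\right) = 348 \left(\left(-1\right) \left(-4\right)\right) = 348 \cdot 4 = 1392$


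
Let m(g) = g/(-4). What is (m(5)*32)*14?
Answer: -560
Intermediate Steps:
m(g) = -g/4 (m(g) = g*(-1/4) = -g/4)
(m(5)*32)*14 = (-1/4*5*32)*14 = -5/4*32*14 = -40*14 = -560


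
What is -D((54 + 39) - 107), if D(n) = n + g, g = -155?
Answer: 169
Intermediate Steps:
D(n) = -155 + n (D(n) = n - 155 = -155 + n)
-D((54 + 39) - 107) = -(-155 + ((54 + 39) - 107)) = -(-155 + (93 - 107)) = -(-155 - 14) = -1*(-169) = 169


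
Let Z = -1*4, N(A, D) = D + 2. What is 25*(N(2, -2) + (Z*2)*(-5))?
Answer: 1000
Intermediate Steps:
N(A, D) = 2 + D
Z = -4
25*(N(2, -2) + (Z*2)*(-5)) = 25*((2 - 2) - 4*2*(-5)) = 25*(0 - 8*(-5)) = 25*(0 + 40) = 25*40 = 1000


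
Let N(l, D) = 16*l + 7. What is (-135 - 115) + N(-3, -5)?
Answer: -291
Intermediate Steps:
N(l, D) = 7 + 16*l
(-135 - 115) + N(-3, -5) = (-135 - 115) + (7 + 16*(-3)) = -250 + (7 - 48) = -250 - 41 = -291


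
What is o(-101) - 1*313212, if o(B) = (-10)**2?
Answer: -313112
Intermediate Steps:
o(B) = 100
o(-101) - 1*313212 = 100 - 1*313212 = 100 - 313212 = -313112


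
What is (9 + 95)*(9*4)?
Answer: 3744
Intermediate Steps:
(9 + 95)*(9*4) = 104*36 = 3744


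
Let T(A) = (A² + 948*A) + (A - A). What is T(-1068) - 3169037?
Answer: -3040877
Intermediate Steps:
T(A) = A² + 948*A (T(A) = (A² + 948*A) + 0 = A² + 948*A)
T(-1068) - 3169037 = -1068*(948 - 1068) - 3169037 = -1068*(-120) - 3169037 = 128160 - 3169037 = -3040877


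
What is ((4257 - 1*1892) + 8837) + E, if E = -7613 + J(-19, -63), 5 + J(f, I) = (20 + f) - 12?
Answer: 3573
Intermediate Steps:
J(f, I) = 3 + f (J(f, I) = -5 + ((20 + f) - 12) = -5 + (8 + f) = 3 + f)
E = -7629 (E = -7613 + (3 - 19) = -7613 - 16 = -7629)
((4257 - 1*1892) + 8837) + E = ((4257 - 1*1892) + 8837) - 7629 = ((4257 - 1892) + 8837) - 7629 = (2365 + 8837) - 7629 = 11202 - 7629 = 3573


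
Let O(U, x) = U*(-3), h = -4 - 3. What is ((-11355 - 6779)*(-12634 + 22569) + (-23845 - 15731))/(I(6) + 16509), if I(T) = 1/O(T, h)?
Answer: -3243615588/297161 ≈ -10915.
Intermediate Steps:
h = -7
O(U, x) = -3*U
I(T) = -1/(3*T) (I(T) = 1/(-3*T) = -1/(3*T))
((-11355 - 6779)*(-12634 + 22569) + (-23845 - 15731))/(I(6) + 16509) = ((-11355 - 6779)*(-12634 + 22569) + (-23845 - 15731))/(-1/3/6 + 16509) = (-18134*9935 - 39576)/(-1/3*1/6 + 16509) = (-180161290 - 39576)/(-1/18 + 16509) = -180200866/297161/18 = -180200866*18/297161 = -3243615588/297161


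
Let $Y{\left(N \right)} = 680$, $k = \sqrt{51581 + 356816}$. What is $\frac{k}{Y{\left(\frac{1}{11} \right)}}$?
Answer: $\frac{\sqrt{408397}}{680} \approx 0.93979$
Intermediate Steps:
$k = \sqrt{408397} \approx 639.06$
$\frac{k}{Y{\left(\frac{1}{11} \right)}} = \frac{\sqrt{408397}}{680}$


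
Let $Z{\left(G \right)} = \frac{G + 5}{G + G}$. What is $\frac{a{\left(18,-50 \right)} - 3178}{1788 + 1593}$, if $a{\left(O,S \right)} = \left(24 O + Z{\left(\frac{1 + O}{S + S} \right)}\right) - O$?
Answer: $- \frac{35171}{42826} \approx -0.82125$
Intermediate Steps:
$Z{\left(G \right)} = \frac{5 + G}{2 G}$
$a{\left(O,S \right)} = 23 O + \frac{S \left(5 + \frac{1 + O}{2 S}\right)}{1 + O}$ ($a{\left(O,S \right)} = \left(24 O + \frac{5 + \frac{1 + O}{S + S}}{2 \frac{1 + O}{S + S}}\right) - O = \left(24 O + \frac{5 + \frac{1 + O}{2 S}}{2 \frac{1 + O}{2 S}}\right) - O = \left(24 O + \frac{\frac{2 S}{1 + O} \left(5 + \frac{1 + O}{2 S}\right)}{2}\right) - O = \left(24 O + \frac{S \left(5 + \frac{1 + O}{2 S}\right)}{1 + O}\right) - O = 23 O + \frac{S \left(5 + \frac{1 + O}{2 S}\right)}{1 + O}$)
$\frac{a{\left(18,-50 \right)} - 3178}{1788 + 1593} = \frac{\frac{1 + 18 + 10 \left(-50\right) + 46 \cdot 18 \left(1 + 18\right)}{2 \left(1 + 18\right)} - 3178}{1788 + 1593} = \frac{\frac{1 + 18 - 500 + 46 \cdot 18 \cdot 19}{2 \cdot 19} - 3178}{3381} = \left(\frac{1}{2} \cdot \frac{1}{19} \left(1 + 18 - 500 + 15732\right) - 3178\right) \frac{1}{3381} = \left(\frac{1}{2} \cdot \frac{1}{19} \cdot 15251 - 3178\right) \frac{1}{3381} = \left(\frac{15251}{38} - 3178\right) \frac{1}{3381} = \left(- \frac{105513}{38}\right) \frac{1}{3381} = - \frac{35171}{42826}$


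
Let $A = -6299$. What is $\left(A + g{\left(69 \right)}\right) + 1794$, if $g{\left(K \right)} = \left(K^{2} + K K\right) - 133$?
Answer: $4884$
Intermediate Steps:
$g{\left(K \right)} = -133 + 2 K^{2}$ ($g{\left(K \right)} = \left(K^{2} + K^{2}\right) - 133 = 2 K^{2} - 133 = -133 + 2 K^{2}$)
$\left(A + g{\left(69 \right)}\right) + 1794 = \left(-6299 - \left(133 - 2 \cdot 69^{2}\right)\right) + 1794 = \left(-6299 + \left(-133 + 2 \cdot 4761\right)\right) + 1794 = \left(-6299 + \left(-133 + 9522\right)\right) + 1794 = \left(-6299 + 9389\right) + 1794 = 3090 + 1794 = 4884$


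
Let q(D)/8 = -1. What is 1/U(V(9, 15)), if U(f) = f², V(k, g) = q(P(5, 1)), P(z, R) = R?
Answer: 1/64 ≈ 0.015625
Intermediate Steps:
q(D) = -8 (q(D) = 8*(-1) = -8)
V(k, g) = -8
1/U(V(9, 15)) = 1/((-8)²) = 1/64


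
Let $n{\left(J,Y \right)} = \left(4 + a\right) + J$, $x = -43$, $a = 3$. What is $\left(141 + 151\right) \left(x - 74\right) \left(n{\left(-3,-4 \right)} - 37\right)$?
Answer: $1127412$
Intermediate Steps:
$n{\left(J,Y \right)} = 7 + J$ ($n{\left(J,Y \right)} = \left(4 + 3\right) + J = 7 + J$)
$\left(141 + 151\right) \left(x - 74\right) \left(n{\left(-3,-4 \right)} - 37\right) = \left(141 + 151\right) \left(-43 - 74\right) \left(\left(7 - 3\right) - 37\right) = 292 \left(- 117 \left(4 - 37\right)\right) = 292 \left(\left(-117\right) \left(-33\right)\right) = 292 \cdot 3861 = 1127412$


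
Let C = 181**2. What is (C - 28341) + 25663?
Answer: 30083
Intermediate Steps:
C = 32761
(C - 28341) + 25663 = (32761 - 28341) + 25663 = 4420 + 25663 = 30083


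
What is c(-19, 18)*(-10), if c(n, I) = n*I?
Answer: 3420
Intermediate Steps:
c(n, I) = I*n
c(-19, 18)*(-10) = (18*(-19))*(-10) = -342*(-10) = 3420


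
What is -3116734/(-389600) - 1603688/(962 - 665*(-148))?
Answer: -78762396603/9679806800 ≈ -8.1368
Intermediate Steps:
-3116734/(-389600) - 1603688/(962 - 665*(-148)) = -3116734*(-1/389600) - 1603688/(962 + 98420) = 1558367/194800 - 1603688/99382 = 1558367/194800 - 1603688*1/99382 = 1558367/194800 - 801844/49691 = -78762396603/9679806800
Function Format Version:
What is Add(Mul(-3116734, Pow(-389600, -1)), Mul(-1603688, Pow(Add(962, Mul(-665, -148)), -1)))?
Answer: Rational(-78762396603, 9679806800) ≈ -8.1368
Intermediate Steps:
Add(Mul(-3116734, Pow(-389600, -1)), Mul(-1603688, Pow(Add(962, Mul(-665, -148)), -1))) = Add(Mul(-3116734, Rational(-1, 389600)), Mul(-1603688, Pow(Add(962, 98420), -1))) = Add(Rational(1558367, 194800), Mul(-1603688, Pow(99382, -1))) = Add(Rational(1558367, 194800), Mul(-1603688, Rational(1, 99382))) = Add(Rational(1558367, 194800), Rational(-801844, 49691)) = Rational(-78762396603, 9679806800)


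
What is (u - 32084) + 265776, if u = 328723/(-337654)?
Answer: 78906709845/337654 ≈ 2.3369e+5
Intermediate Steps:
u = -328723/337654 (u = 328723*(-1/337654) = -328723/337654 ≈ -0.97355)
(u - 32084) + 265776 = (-328723/337654 - 32084) + 265776 = -10833619659/337654 + 265776 = 78906709845/337654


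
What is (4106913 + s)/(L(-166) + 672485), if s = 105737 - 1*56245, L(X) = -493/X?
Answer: 689963230/111633003 ≈ 6.1806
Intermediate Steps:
s = 49492 (s = 105737 - 56245 = 49492)
(4106913 + s)/(L(-166) + 672485) = (4106913 + 49492)/(-493/(-166) + 672485) = 4156405/(-493*(-1/166) + 672485) = 4156405/(493/166 + 672485) = 4156405/(111633003/166) = 4156405*(166/111633003) = 689963230/111633003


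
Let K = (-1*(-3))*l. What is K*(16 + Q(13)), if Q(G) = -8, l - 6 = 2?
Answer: 192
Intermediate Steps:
l = 8 (l = 6 + 2 = 8)
K = 24 (K = -1*(-3)*8 = 3*8 = 24)
K*(16 + Q(13)) = 24*(16 - 8) = 24*8 = 192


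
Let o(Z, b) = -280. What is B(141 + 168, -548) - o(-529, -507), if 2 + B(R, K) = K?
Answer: -270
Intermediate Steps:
B(R, K) = -2 + K
B(141 + 168, -548) - o(-529, -507) = (-2 - 548) - 1*(-280) = -550 + 280 = -270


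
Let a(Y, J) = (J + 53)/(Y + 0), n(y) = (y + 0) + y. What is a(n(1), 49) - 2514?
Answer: -2463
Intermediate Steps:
n(y) = 2*y (n(y) = y + y = 2*y)
a(Y, J) = (53 + J)/Y
a(n(1), 49) - 2514 = (53 + 49)/((2*1)) - 2514 = 102/2 - 2514 = (½)*102 - 2514 = 51 - 2514 = -2463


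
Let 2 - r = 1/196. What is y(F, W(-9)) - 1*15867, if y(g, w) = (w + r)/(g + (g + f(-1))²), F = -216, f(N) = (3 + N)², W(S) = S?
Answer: -139101039869/8766688 ≈ -15867.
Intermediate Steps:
r = 391/196 (r = 2 - 1/196 = 391/196 ≈ 1.9949)
y(g, w) = (391/196 + w)/(g + (4 + g)²) (y(g, w) = (w + 391/196)/(g + (g + (3 - 1)²)²) = (391/196 + w)/(g + (g + 2²)²) = (391/196 + w)/(g + (g + 4)²) = (391/196 + w)/(g + (4 + g)²))
y(F, W(-9)) - 1*15867 = (391/196 - 9)/(-216 + (4 - 216)²) - 1*15867 = -1373/196/(-216 + (-212)²) - 15867 = -1373/196/(-216 + 44944) - 15867 = -1373/196/44728 - 15867 = (1/44728)*(-1373/196) - 15867 = -1373/8766688 - 15867 = -139101039869/8766688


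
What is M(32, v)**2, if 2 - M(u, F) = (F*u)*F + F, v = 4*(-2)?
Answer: 4153444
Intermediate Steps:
v = -8
M(u, F) = 2 - F - u*F**2 (M(u, F) = 2 - ((F*u)*F + F) = 2 - (u*F**2 + F) = 2 - (F + u*F**2) = 2 + (-F - u*F**2) = 2 - F - u*F**2)
M(32, v)**2 = (2 - 1*(-8) - 1*32*(-8)**2)**2 = (2 + 8 - 1*32*64)**2 = (2 + 8 - 2048)**2 = (-2038)**2 = 4153444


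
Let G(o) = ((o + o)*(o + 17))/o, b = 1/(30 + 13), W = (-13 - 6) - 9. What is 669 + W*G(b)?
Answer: -12225/43 ≈ -284.30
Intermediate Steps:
W = -28 (W = -19 - 9 = -28)
b = 1/43 ≈ 0.023256
G(o) = 34 + 2*o (G(o) = ((2*o)*(17 + o))/o = (2*o*(17 + o))/o = 34 + 2*o)
669 + W*G(b) = 669 - 28*(34 + 2*(1/43)) = 669 - 28*(34 + 2/43) = 669 - 28*1464/43 = 669 - 40992/43 = -12225/43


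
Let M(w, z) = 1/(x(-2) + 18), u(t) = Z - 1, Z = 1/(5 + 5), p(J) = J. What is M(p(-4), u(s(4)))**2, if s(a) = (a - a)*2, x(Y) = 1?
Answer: 1/361 ≈ 0.0027701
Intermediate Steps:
s(a) = 0 (s(a) = 0*2 = 0)
Z = 1/10 ≈ 0.10000
u(t) = -9/10 (u(t) = 1/10 - 1 = -9/10)
M(w, z) = 1/19 (M(w, z) = 1/(1 + 18) = 1/19)
M(p(-4), u(s(4)))**2 = (1/19)**2 = 1/361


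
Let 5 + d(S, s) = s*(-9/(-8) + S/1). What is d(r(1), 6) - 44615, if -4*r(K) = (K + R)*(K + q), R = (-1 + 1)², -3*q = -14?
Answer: -178487/4 ≈ -44622.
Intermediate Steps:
q = 14/3 (q = -⅓*(-14) = 14/3 ≈ 4.6667)
R = 0 (R = 0² = 0)
r(K) = -K*(14/3 + K)/4 (r(K) = -(K + 0)*(K + 14/3)/4 = -K*(14/3 + K)/4)
d(S, s) = -5 + s*(9/8 + S) (d(S, s) = -5 + s*(-9/(-8) + S/1) = -5 + s*(-9*(-⅛) + S*1) = -5 + s*(9/8 + S))
d(r(1), 6) - 44615 = (-5 + (9/8)*6 + ((1/12)*1*(-14 - 3*1))*6) - 44615 = (-5 + 27/4 + ((1/12)*1*(-14 - 3))*6) - 44615 = (-5 + 27/4 + ((1/12)*1*(-17))*6) - 44615 = (-5 + 27/4 - 17/12*6) - 44615 = (-5 + 27/4 - 17/2) - 44615 = -27/4 - 44615 = -178487/4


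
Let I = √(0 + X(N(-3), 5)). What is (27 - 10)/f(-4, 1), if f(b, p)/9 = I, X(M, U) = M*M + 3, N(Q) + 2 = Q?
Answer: 17*√7/126 ≈ 0.35697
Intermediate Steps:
N(Q) = -2 + Q
X(M, U) = 3 + M² (X(M, U) = M² + 3 = 3 + M²)
I = 2*√7 (I = √(0 + (3 + (-2 - 3)²)) = √(0 + (3 + (-5)²)) = √(0 + (3 + 25)) = √(0 + 28) = √28 = 2*√7 ≈ 5.2915)
f(b, p) = 18*√7 (f(b, p) = 9*(2*√7) = 18*√7)
(27 - 10)/f(-4, 1) = (27 - 10)/((18*√7)) = (√7/126)*17 = 17*√7/126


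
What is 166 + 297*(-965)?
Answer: -286439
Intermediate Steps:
166 + 297*(-965) = 166 - 286605 = -286439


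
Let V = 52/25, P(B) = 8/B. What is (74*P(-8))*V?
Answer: -3848/25 ≈ -153.92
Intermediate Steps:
V = 52/25 (V = 52*(1/25) = 52/25 ≈ 2.0800)
(74*P(-8))*V = (74*(8/(-8)))*(52/25) = (74*(8*(-1/8)))*(52/25) = (74*(-1))*(52/25) = -74*52/25 = -3848/25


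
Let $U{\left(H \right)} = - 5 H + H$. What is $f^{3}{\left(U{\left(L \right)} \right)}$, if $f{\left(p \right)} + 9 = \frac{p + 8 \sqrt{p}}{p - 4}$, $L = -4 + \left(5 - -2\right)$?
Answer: $- \frac{31185}{64} - \frac{3219 i \sqrt{3}}{16} \approx -487.27 - 348.47 i$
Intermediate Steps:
$L = 3$ ($L = -4 + \left(5 + 2\right) = -4 + 7 = 3$)
$U{\left(H \right)} = - 4 H$
$f{\left(p \right)} = -9 + \frac{p + 8 \sqrt{p}}{-4 + p}$ ($f{\left(p \right)} = -9 + \frac{p + 8 \sqrt{p}}{p - 4} = -9 + \frac{p + 8 \sqrt{p}}{-4 + p}$)
$f^{3}{\left(U{\left(L \right)} \right)} = \left(\frac{4 \left(9 - 2 \left(\left(-4\right) 3\right) + 2 \sqrt{\left(-4\right) 3}\right)}{-4 - 12}\right)^{3} = \left(\frac{4 \left(9 - -24 + 2 \sqrt{-12}\right)}{-4 - 12}\right)^{3} = \left(\frac{4 \left(9 + 24 + 2 \cdot 2 i \sqrt{3}\right)}{-16}\right)^{3} = \left(4 \left(- \frac{1}{16}\right) \left(9 + 24 + 4 i \sqrt{3}\right)\right)^{3} = \left(4 \left(- \frac{1}{16}\right) \left(33 + 4 i \sqrt{3}\right)\right)^{3} = \left(- \frac{33}{4} - i \sqrt{3}\right)^{3}$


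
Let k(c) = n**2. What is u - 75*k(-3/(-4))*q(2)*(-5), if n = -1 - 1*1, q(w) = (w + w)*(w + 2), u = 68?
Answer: 24068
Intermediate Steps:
q(w) = 2*w*(2 + w) (q(w) = (2*w)*(2 + w) = 2*w*(2 + w))
n = -2 (n = -1 - 1 = -2)
k(c) = 4 (k(c) = (-2)**2 = 4)
u - 75*k(-3/(-4))*q(2)*(-5) = 68 - 75*4*(2*2*(2 + 2))*(-5) = 68 - 75*4*(2*2*4)*(-5) = 68 - 75*4*16*(-5) = 68 - 4800*(-5) = 68 - 75*(-320) = 68 + 24000 = 24068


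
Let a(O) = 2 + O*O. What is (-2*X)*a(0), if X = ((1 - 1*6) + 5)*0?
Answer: 0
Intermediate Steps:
a(O) = 2 + O²
X = 0 (X = ((1 - 6) + 5)*0 = (-5 + 5)*0 = 0*0 = 0)
(-2*X)*a(0) = (-2*0)*(2 + 0²) = 0*(2 + 0) = 0*2 = 0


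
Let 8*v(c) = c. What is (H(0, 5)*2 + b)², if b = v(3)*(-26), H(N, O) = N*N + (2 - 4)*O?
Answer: 14161/16 ≈ 885.06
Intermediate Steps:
v(c) = c/8
H(N, O) = N² - 2*O
b = -39/4 (b = ((⅛)*3)*(-26) = (3/8)*(-26) = -39/4 ≈ -9.7500)
(H(0, 5)*2 + b)² = ((0² - 2*5)*2 - 39/4)² = ((0 - 10)*2 - 39/4)² = (-10*2 - 39/4)² = (-20 - 39/4)² = (-119/4)² = 14161/16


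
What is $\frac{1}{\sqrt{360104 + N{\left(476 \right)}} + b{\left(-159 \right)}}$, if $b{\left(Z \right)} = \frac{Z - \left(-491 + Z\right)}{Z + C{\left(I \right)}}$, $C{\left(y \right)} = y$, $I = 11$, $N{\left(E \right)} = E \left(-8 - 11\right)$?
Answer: $\frac{72668}{7689377159} + \frac{43808 \sqrt{87765}}{7689377159} \approx 0.0016973$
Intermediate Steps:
$N{\left(E \right)} = - 19 E$ ($N{\left(E \right)} = E \left(-19\right) = - 19 E$)
$b{\left(Z \right)} = \frac{491}{11 + Z}$ ($b{\left(Z \right)} = \frac{Z - \left(-491 + Z\right)}{Z + 11} = \frac{491}{11 + Z}$)
$\frac{1}{\sqrt{360104 + N{\left(476 \right)}} + b{\left(-159 \right)}} = \frac{1}{\sqrt{360104 - 9044} + \frac{491}{11 - 159}} = \frac{1}{\sqrt{360104 - 9044} + \frac{491}{-148}} = \frac{1}{\sqrt{351060} + 491 \left(- \frac{1}{148}\right)} = \frac{1}{2 \sqrt{87765} - \frac{491}{148}} = \frac{1}{- \frac{491}{148} + 2 \sqrt{87765}}$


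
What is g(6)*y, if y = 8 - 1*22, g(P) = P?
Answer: -84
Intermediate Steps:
y = -14 (y = 8 - 22 = -14)
g(6)*y = 6*(-14) = -84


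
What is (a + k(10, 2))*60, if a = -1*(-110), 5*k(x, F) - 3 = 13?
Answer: 6792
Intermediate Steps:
k(x, F) = 16/5 (k(x, F) = ⅗ + (⅕)*13 = ⅗ + 13/5 = 16/5)
a = 110
(a + k(10, 2))*60 = (110 + 16/5)*60 = (566/5)*60 = 6792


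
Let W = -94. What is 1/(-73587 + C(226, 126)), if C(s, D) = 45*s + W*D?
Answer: -1/75261 ≈ -1.3287e-5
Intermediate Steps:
C(s, D) = -94*D + 45*s (C(s, D) = 45*s - 94*D = -94*D + 45*s)
1/(-73587 + C(226, 126)) = 1/(-73587 + (-94*126 + 45*226)) = 1/(-73587 + (-11844 + 10170)) = 1/(-73587 - 1674) = 1/(-75261) = -1/75261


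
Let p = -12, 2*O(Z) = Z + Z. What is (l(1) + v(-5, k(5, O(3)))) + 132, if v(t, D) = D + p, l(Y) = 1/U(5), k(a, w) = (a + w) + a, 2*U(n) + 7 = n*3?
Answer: 533/4 ≈ 133.25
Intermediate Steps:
O(Z) = Z (O(Z) = (Z + Z)/2 = (2*Z)/2 = Z)
U(n) = -7/2 + 3*n/2 (U(n) = -7/2 + (n*3)/2 = -7/2 + (3*n)/2 = -7/2 + 3*n/2)
k(a, w) = w + 2*a
l(Y) = ¼ (l(Y) = 1/(-7/2 + (3/2)*5) = 1/(-7/2 + 15/2) = 1/4 = ¼)
v(t, D) = -12 + D (v(t, D) = D - 12 = -12 + D)
(l(1) + v(-5, k(5, O(3)))) + 132 = (¼ + (-12 + (3 + 2*5))) + 132 = (¼ + (-12 + (3 + 10))) + 132 = (¼ + (-12 + 13)) + 132 = (¼ + 1) + 132 = 5/4 + 132 = 533/4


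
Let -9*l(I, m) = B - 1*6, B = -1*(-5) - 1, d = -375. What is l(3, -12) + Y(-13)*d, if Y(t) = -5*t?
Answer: -219373/9 ≈ -24375.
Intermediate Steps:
B = 4 (B = 5 - 1 = 4)
l(I, m) = 2/9 (l(I, m) = -(4 - 1*6)/9 = -(4 - 6)/9 = -1/9*(-2) = 2/9)
l(3, -12) + Y(-13)*d = 2/9 - 5*(-13)*(-375) = 2/9 + 65*(-375) = 2/9 - 24375 = -219373/9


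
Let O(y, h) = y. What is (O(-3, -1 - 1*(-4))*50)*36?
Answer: -5400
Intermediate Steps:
(O(-3, -1 - 1*(-4))*50)*36 = -3*50*36 = -150*36 = -5400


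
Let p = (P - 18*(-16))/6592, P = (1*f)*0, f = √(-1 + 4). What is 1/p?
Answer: 206/9 ≈ 22.889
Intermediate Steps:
f = √3 ≈ 1.7320
P = 0 (P = (1*√3)*0 = √3*0 = 0)
p = 9/206 (p = (0 - 18*(-16))/6592 = (0 + 288)*(1/6592) = 288*(1/6592) = 9/206 ≈ 0.043689)
1/p = 1/(9/206) = 206/9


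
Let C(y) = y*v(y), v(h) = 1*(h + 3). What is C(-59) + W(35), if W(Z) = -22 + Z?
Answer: 3317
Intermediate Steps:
v(h) = 3 + h (v(h) = 1*(3 + h) = 3 + h)
C(y) = y*(3 + y)
C(-59) + W(35) = -59*(3 - 59) + (-22 + 35) = -59*(-56) + 13 = 3304 + 13 = 3317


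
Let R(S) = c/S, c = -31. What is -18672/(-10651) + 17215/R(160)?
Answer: -29336535568/330181 ≈ -88850.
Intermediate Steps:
R(S) = -31/S
-18672/(-10651) + 17215/R(160) = -18672/(-10651) + 17215/((-31/160)) = -18672*(-1/10651) + 17215/((-31*1/160)) = 18672/10651 + 17215/(-31/160) = 18672/10651 + 17215*(-160/31) = 18672/10651 - 2754400/31 = -29336535568/330181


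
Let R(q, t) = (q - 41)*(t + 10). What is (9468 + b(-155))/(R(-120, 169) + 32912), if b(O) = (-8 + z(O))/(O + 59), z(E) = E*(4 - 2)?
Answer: 151541/65488 ≈ 2.3140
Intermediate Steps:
z(E) = 2*E (z(E) = E*2 = 2*E)
R(q, t) = (-41 + q)*(10 + t)
b(O) = (-8 + 2*O)/(59 + O) (b(O) = (-8 + 2*O)/(O + 59) = (-8 + 2*O)/(59 + O))
(9468 + b(-155))/(R(-120, 169) + 32912) = (9468 + 2*(-4 - 155)/(59 - 155))/((-410 - 41*169 + 10*(-120) - 120*169) + 32912) = (9468 + 2*(-159)/(-96))/((-410 - 6929 - 1200 - 20280) + 32912) = (9468 + 2*(-1/96)*(-159))/(-28819 + 32912) = (9468 + 53/16)/4093 = (151541/16)*(1/4093) = 151541/65488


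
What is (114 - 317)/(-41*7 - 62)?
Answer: 203/349 ≈ 0.58166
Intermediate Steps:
(114 - 317)/(-41*7 - 62) = -203/(-287 - 62) = -203/(-349) = -203*(-1/349) = 203/349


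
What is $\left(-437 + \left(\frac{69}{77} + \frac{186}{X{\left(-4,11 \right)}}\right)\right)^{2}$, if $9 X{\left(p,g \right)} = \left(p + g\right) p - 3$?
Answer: $\frac{1424156644}{5929} \approx 2.402 \cdot 10^{5}$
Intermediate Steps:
$X{\left(p,g \right)} = - \frac{1}{3} + \frac{p \left(g + p\right)}{9}$ ($X{\left(p,g \right)} = \frac{\left(p + g\right) p - 3}{9} = \frac{\left(g + p\right) p - 3}{9} = \frac{p \left(g + p\right) - 3}{9} = \frac{-3 + p \left(g + p\right)}{9} = - \frac{1}{3} + \frac{p \left(g + p\right)}{9}$)
$\left(-437 + \left(\frac{69}{77} + \frac{186}{X{\left(-4,11 \right)}}\right)\right)^{2} = \left(-437 + \left(\frac{69}{77} + \frac{186}{- \frac{1}{3} + \frac{\left(-4\right)^{2}}{9} + \frac{1}{9} \cdot 11 \left(-4\right)}\right)\right)^{2} = \left(-437 + \left(69 \cdot \frac{1}{77} + \frac{186}{- \frac{1}{3} + \frac{1}{9} \cdot 16 - \frac{44}{9}}\right)\right)^{2} = \left(-437 + \left(\frac{69}{77} + \frac{186}{- \frac{1}{3} + \frac{16}{9} - \frac{44}{9}}\right)\right)^{2} = \left(-437 + \left(\frac{69}{77} + \frac{186}{- \frac{31}{9}}\right)\right)^{2} = \left(-437 + \left(\frac{69}{77} + 186 \left(- \frac{9}{31}\right)\right)\right)^{2} = \left(-437 + \left(\frac{69}{77} - 54\right)\right)^{2} = \left(-437 - \frac{4089}{77}\right)^{2} = \left(- \frac{37738}{77}\right)^{2} = \frac{1424156644}{5929}$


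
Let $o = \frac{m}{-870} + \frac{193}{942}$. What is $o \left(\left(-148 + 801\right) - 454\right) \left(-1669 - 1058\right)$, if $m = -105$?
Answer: $- \frac{804422277}{4553} \approx -1.7668 \cdot 10^{5}$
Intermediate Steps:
$o = \frac{4447}{13659}$ ($o = - \frac{105}{-870} + \frac{193}{942} = \left(-105\right) \left(- \frac{1}{870}\right) + 193 \cdot \frac{1}{942} = \frac{7}{58} + \frac{193}{942} = \frac{4447}{13659} \approx 0.32557$)
$o \left(\left(-148 + 801\right) - 454\right) \left(-1669 - 1058\right) = \frac{4447 \left(\left(-148 + 801\right) - 454\right) \left(-1669 - 1058\right)}{13659} = \frac{4447 \left(653 - 454\right) \left(-2727\right)}{13659} = \frac{4447 \cdot 199 \left(-2727\right)}{13659} = \frac{4447}{13659} \left(-542673\right) = - \frac{804422277}{4553}$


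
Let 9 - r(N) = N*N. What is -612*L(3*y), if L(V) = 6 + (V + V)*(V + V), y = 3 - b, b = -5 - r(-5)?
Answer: -1413720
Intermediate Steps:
r(N) = 9 - N² (r(N) = 9 - N*N = 9 - N²)
b = 11 (b = -5 - (9 - 1*(-5)²) = -5 - (9 - 1*25) = -5 - (9 - 25) = -5 - 1*(-16) = -5 + 16 = 11)
y = -8 (y = 3 - 1*11 = 3 - 11 = -8)
L(V) = 6 + 4*V² (L(V) = 6 + (2*V)*(2*V) = 6 + 4*V²)
-612*L(3*y) = -612*(6 + 4*(3*(-8))²) = -612*(6 + 4*(-24)²) = -612*(6 + 4*576) = -612*(6 + 2304) = -612*2310 = -1413720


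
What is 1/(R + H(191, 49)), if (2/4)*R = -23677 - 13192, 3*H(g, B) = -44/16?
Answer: -12/884867 ≈ -1.3561e-5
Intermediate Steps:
H(g, B) = -11/12 (H(g, B) = (-44/16)/3 = (-44*1/16)/3 = (⅓)*(-11/4) = -11/12)
R = -73738 (R = 2*(-23677 - 13192) = 2*(-36869) = -73738)
1/(R + H(191, 49)) = 1/(-73738 - 11/12) = 1/(-884867/12) = -12/884867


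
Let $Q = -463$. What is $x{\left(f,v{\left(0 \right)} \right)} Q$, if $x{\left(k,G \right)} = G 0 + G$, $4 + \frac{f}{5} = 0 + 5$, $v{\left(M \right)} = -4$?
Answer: $1852$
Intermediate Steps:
$f = 5$ ($f = -20 + 5 \left(0 + 5\right) = -20 + 5 \cdot 5 = -20 + 25 = 5$)
$x{\left(k,G \right)} = G$ ($x{\left(k,G \right)} = 0 + G = G$)
$x{\left(f,v{\left(0 \right)} \right)} Q = \left(-4\right) \left(-463\right) = 1852$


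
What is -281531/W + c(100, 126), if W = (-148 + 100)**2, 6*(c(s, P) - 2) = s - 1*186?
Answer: -309947/2304 ≈ -134.53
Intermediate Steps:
c(s, P) = -29 + s/6 (c(s, P) = 2 + (s - 1*186)/6 = 2 + (s - 186)/6 = 2 + (-186 + s)/6 = 2 + (-31 + s/6) = -29 + s/6)
W = 2304 (W = (-48)**2 = 2304)
-281531/W + c(100, 126) = -281531/2304 + (-29 + (1/6)*100) = -281531*1/2304 + (-29 + 50/3) = -281531/2304 - 37/3 = -309947/2304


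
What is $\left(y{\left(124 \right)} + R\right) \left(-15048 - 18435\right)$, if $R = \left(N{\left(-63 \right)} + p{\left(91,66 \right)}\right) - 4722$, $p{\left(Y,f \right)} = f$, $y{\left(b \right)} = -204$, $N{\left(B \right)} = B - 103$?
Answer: $168285558$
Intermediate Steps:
$N{\left(B \right)} = -103 + B$
$R = -4822$ ($R = \left(\left(-103 - 63\right) + 66\right) - 4722 = \left(-166 + 66\right) - 4722 = -100 - 4722 = -4822$)
$\left(y{\left(124 \right)} + R\right) \left(-15048 - 18435\right) = \left(-204 - 4822\right) \left(-15048 - 18435\right) = \left(-5026\right) \left(-33483\right) = 168285558$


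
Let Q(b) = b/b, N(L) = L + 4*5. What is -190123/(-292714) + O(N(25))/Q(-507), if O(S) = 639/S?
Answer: 21733309/1463570 ≈ 14.850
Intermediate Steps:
N(L) = 20 + L (N(L) = L + 20 = 20 + L)
Q(b) = 1
-190123/(-292714) + O(N(25))/Q(-507) = -190123/(-292714) + (639/(20 + 25))/1 = -190123*(-1/292714) + (639/45)*1 = 190123/292714 + (639*(1/45))*1 = 190123/292714 + (71/5)*1 = 190123/292714 + 71/5 = 21733309/1463570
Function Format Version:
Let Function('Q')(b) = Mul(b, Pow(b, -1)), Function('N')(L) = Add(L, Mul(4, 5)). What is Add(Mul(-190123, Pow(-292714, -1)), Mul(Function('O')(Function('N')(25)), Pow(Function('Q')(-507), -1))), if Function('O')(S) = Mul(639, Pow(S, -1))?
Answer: Rational(21733309, 1463570) ≈ 14.850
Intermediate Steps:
Function('N')(L) = Add(20, L) (Function('N')(L) = Add(L, 20) = Add(20, L))
Function('Q')(b) = 1
Add(Mul(-190123, Pow(-292714, -1)), Mul(Function('O')(Function('N')(25)), Pow(Function('Q')(-507), -1))) = Add(Mul(-190123, Pow(-292714, -1)), Mul(Mul(639, Pow(Add(20, 25), -1)), Pow(1, -1))) = Add(Mul(-190123, Rational(-1, 292714)), Mul(Mul(639, Pow(45, -1)), 1)) = Add(Rational(190123, 292714), Mul(Mul(639, Rational(1, 45)), 1)) = Add(Rational(190123, 292714), Mul(Rational(71, 5), 1)) = Add(Rational(190123, 292714), Rational(71, 5)) = Rational(21733309, 1463570)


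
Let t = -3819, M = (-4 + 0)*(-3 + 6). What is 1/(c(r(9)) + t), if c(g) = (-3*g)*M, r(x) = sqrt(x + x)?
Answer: -1273/4853811 - 12*sqrt(2)/1617937 ≈ -0.00027276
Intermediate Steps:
M = -12 (M = -4*3 = -12)
r(x) = sqrt(2)*sqrt(x) (r(x) = sqrt(2*x) = sqrt(2)*sqrt(x))
c(g) = 36*g (c(g) = -3*g*(-12) = 36*g)
1/(c(r(9)) + t) = 1/(36*(sqrt(2)*sqrt(9)) - 3819) = 1/(36*(sqrt(2)*3) - 3819) = 1/(36*(3*sqrt(2)) - 3819) = 1/(108*sqrt(2) - 3819) = 1/(-3819 + 108*sqrt(2))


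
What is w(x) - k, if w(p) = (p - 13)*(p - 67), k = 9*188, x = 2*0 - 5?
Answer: -396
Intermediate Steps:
x = -5 (x = 0 - 5 = -5)
k = 1692
w(p) = (-67 + p)*(-13 + p) (w(p) = (-13 + p)*(-67 + p) = (-67 + p)*(-13 + p))
w(x) - k = (871 + (-5)² - 80*(-5)) - 1*1692 = (871 + 25 + 400) - 1692 = 1296 - 1692 = -396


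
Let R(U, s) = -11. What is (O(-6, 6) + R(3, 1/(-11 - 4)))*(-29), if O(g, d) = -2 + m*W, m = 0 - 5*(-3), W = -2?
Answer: 1247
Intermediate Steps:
m = 15 (m = 0 + 15 = 15)
O(g, d) = -32 (O(g, d) = -2 + 15*(-2) = -2 - 30 = -32)
(O(-6, 6) + R(3, 1/(-11 - 4)))*(-29) = (-32 - 11)*(-29) = -43*(-29) = 1247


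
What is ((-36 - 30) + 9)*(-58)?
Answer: 3306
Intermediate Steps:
((-36 - 30) + 9)*(-58) = (-66 + 9)*(-58) = -57*(-58) = 3306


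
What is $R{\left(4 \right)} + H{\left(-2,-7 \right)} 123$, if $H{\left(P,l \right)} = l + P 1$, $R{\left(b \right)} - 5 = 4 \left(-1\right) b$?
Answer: $-1118$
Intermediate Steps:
$R{\left(b \right)} = 5 - 4 b$ ($R{\left(b \right)} = 5 + 4 \left(-1\right) b = 5 - 4 b$)
$H{\left(P,l \right)} = P + l$ ($H{\left(P,l \right)} = l + P = P + l$)
$R{\left(4 \right)} + H{\left(-2,-7 \right)} 123 = \left(5 - 16\right) + \left(-2 - 7\right) 123 = \left(5 - 16\right) - 1107 = -11 - 1107 = -1118$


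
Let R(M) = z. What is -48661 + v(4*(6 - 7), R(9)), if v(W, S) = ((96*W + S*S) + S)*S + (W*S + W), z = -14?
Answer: -45781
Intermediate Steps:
R(M) = -14
v(W, S) = W + S*W + S*(S + S² + 96*W) (v(W, S) = ((96*W + S²) + S)*S + (S*W + W) = ((S² + 96*W) + S)*S + (W + S*W) = (S + S² + 96*W)*S + (W + S*W) = S*(S + S² + 96*W) + (W + S*W) = W + S*W + S*(S + S² + 96*W))
-48661 + v(4*(6 - 7), R(9)) = -48661 + (4*(6 - 7) + (-14)² + (-14)³ + 97*(-14)*(4*(6 - 7))) = -48661 + (4*(-1) + 196 - 2744 + 97*(-14)*(4*(-1))) = -48661 + (-4 + 196 - 2744 + 97*(-14)*(-4)) = -48661 + (-4 + 196 - 2744 + 5432) = -48661 + 2880 = -45781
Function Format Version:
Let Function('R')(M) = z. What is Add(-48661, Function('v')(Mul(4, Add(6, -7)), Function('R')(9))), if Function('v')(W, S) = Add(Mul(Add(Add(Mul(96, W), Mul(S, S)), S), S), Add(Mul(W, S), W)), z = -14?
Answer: -45781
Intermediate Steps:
Function('R')(M) = -14
Function('v')(W, S) = Add(W, Mul(S, W), Mul(S, Add(S, Pow(S, 2), Mul(96, W)))) (Function('v')(W, S) = Add(Mul(Add(Add(Mul(96, W), Pow(S, 2)), S), S), Add(Mul(S, W), W)) = Add(Mul(Add(Add(Pow(S, 2), Mul(96, W)), S), S), Add(W, Mul(S, W))) = Add(Mul(Add(S, Pow(S, 2), Mul(96, W)), S), Add(W, Mul(S, W))) = Add(Mul(S, Add(S, Pow(S, 2), Mul(96, W))), Add(W, Mul(S, W))) = Add(W, Mul(S, W), Mul(S, Add(S, Pow(S, 2), Mul(96, W)))))
Add(-48661, Function('v')(Mul(4, Add(6, -7)), Function('R')(9))) = Add(-48661, Add(Mul(4, Add(6, -7)), Pow(-14, 2), Pow(-14, 3), Mul(97, -14, Mul(4, Add(6, -7))))) = Add(-48661, Add(Mul(4, -1), 196, -2744, Mul(97, -14, Mul(4, -1)))) = Add(-48661, Add(-4, 196, -2744, Mul(97, -14, -4))) = Add(-48661, Add(-4, 196, -2744, 5432)) = Add(-48661, 2880) = -45781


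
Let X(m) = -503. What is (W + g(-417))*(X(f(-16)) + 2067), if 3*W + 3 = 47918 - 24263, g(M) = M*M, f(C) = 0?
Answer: 284292972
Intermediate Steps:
g(M) = M²
W = 7884 (W = -1 + (47918 - 24263)/3 = -1 + (⅓)*23655 = -1 + 7885 = 7884)
(W + g(-417))*(X(f(-16)) + 2067) = (7884 + (-417)²)*(-503 + 2067) = (7884 + 173889)*1564 = 181773*1564 = 284292972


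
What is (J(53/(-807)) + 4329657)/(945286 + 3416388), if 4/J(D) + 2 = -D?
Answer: 6758591349/6808573114 ≈ 0.99266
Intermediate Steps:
J(D) = 4/(-2 - D)
(J(53/(-807)) + 4329657)/(945286 + 3416388) = (-4/(2 + 53/(-807)) + 4329657)/(945286 + 3416388) = (-4/(2 + 53*(-1/807)) + 4329657)/4361674 = (-4/(2 - 53/807) + 4329657)*(1/4361674) = (-4/1561/807 + 4329657)*(1/4361674) = (-4*807/1561 + 4329657)*(1/4361674) = (-3228/1561 + 4329657)*(1/4361674) = (6758591349/1561)*(1/4361674) = 6758591349/6808573114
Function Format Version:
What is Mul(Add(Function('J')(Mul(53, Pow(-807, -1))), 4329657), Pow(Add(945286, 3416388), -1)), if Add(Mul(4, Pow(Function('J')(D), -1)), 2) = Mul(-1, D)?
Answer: Rational(6758591349, 6808573114) ≈ 0.99266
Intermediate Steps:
Function('J')(D) = Mul(4, Pow(Add(-2, Mul(-1, D)), -1))
Mul(Add(Function('J')(Mul(53, Pow(-807, -1))), 4329657), Pow(Add(945286, 3416388), -1)) = Mul(Add(Mul(-4, Pow(Add(2, Mul(53, Pow(-807, -1))), -1)), 4329657), Pow(Add(945286, 3416388), -1)) = Mul(Add(Mul(-4, Pow(Add(2, Mul(53, Rational(-1, 807))), -1)), 4329657), Pow(4361674, -1)) = Mul(Add(Mul(-4, Pow(Add(2, Rational(-53, 807)), -1)), 4329657), Rational(1, 4361674)) = Mul(Add(Mul(-4, Pow(Rational(1561, 807), -1)), 4329657), Rational(1, 4361674)) = Mul(Add(Mul(-4, Rational(807, 1561)), 4329657), Rational(1, 4361674)) = Mul(Add(Rational(-3228, 1561), 4329657), Rational(1, 4361674)) = Mul(Rational(6758591349, 1561), Rational(1, 4361674)) = Rational(6758591349, 6808573114)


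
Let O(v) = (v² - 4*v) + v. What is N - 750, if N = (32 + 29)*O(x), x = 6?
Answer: 348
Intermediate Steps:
O(v) = v² - 3*v
N = 1098 (N = (32 + 29)*(6*(-3 + 6)) = 61*(6*3) = 61*18 = 1098)
N - 750 = 1098 - 750 = 348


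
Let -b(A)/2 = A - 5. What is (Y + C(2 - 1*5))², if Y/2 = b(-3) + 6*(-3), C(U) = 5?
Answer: 1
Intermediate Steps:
b(A) = 10 - 2*A (b(A) = -2*(A - 5) = -2*(-5 + A) = 10 - 2*A)
Y = -4 (Y = 2*((10 - 2*(-3)) + 6*(-3)) = 2*((10 + 6) - 18) = 2*(16 - 18) = 2*(-2) = -4)
(Y + C(2 - 1*5))² = (-4 + 5)² = 1² = 1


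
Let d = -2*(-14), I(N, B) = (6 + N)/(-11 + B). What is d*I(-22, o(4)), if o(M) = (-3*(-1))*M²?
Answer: -448/37 ≈ -12.108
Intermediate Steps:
o(M) = 3*M²
I(N, B) = (6 + N)/(-11 + B)
d = 28
d*I(-22, o(4)) = 28*((6 - 22)/(-11 + 3*4²)) = 28*(-16/(-11 + 3*16)) = 28*(-16/(-11 + 48)) = 28*(-16/37) = -448/37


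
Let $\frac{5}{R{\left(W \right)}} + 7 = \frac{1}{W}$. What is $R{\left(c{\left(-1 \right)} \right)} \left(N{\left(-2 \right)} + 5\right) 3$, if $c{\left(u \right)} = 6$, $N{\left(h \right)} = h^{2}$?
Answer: $- \frac{810}{41} \approx -19.756$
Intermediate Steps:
$R{\left(W \right)} = \frac{5}{-7 + \frac{1}{W}}$
$R{\left(c{\left(-1 \right)} \right)} \left(N{\left(-2 \right)} + 5\right) 3 = \left(-5\right) 6 \frac{1}{-1 + 7 \cdot 6} \left(\left(-2\right)^{2} + 5\right) 3 = \left(-5\right) 6 \frac{1}{-1 + 42} \left(4 + 5\right) 3 = \left(-5\right) 6 \cdot \frac{1}{41} \cdot 9 \cdot 3 = \left(-5\right) 6 \cdot \frac{1}{41} \cdot 27 = \left(- \frac{30}{41}\right) 27 = - \frac{810}{41}$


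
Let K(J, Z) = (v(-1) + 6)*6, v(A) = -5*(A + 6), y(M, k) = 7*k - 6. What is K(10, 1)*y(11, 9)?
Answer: -6498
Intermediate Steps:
y(M, k) = -6 + 7*k
v(A) = -30 - 5*A (v(A) = -5*(6 + A) = -30 - 5*A)
K(J, Z) = -114 (K(J, Z) = ((-30 - 5*(-1)) + 6)*6 = ((-30 + 5) + 6)*6 = (-25 + 6)*6 = -19*6 = -114)
K(10, 1)*y(11, 9) = -114*(-6 + 7*9) = -114*(-6 + 63) = -114*57 = -6498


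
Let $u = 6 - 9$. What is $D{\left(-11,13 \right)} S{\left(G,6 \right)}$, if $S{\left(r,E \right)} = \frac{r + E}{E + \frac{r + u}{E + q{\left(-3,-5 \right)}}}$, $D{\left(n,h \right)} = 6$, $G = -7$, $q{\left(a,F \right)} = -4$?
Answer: $-6$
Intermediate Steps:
$u = -3$
$S{\left(r,E \right)} = \frac{E + r}{E + \frac{-3 + r}{-4 + E}}$ ($S{\left(r,E \right)} = \frac{r + E}{E + \frac{r - 3}{E - 4}} = \frac{E + r}{E + \frac{-3 + r}{-4 + E}}$)
$D{\left(-11,13 \right)} S{\left(G,6 \right)} = 6 \frac{6^{2} - 24 - -28 + 6 \left(-7\right)}{-3 - 7 + 6^{2} - 24} = 6 \frac{36 - 24 + 28 - 42}{-3 - 7 + 36 - 24} = 6 \cdot \frac{1}{2} \left(-2\right) = 6 \left(-1\right) = -6$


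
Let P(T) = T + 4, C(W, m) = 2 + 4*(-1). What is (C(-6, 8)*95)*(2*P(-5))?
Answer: 380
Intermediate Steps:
C(W, m) = -2 (C(W, m) = 2 - 4 = -2)
P(T) = 4 + T
(C(-6, 8)*95)*(2*P(-5)) = (-2*95)*(2*(4 - 5)) = -380*(-1) = -190*(-2) = 380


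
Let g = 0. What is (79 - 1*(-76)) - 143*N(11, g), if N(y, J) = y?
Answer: -1418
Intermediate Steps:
(79 - 1*(-76)) - 143*N(11, g) = (79 - 1*(-76)) - 143*11 = (79 + 76) - 1573 = 155 - 1573 = -1418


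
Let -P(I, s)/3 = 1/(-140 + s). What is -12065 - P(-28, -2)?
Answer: -1713233/142 ≈ -12065.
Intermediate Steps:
P(I, s) = -3/(-140 + s)
-12065 - P(-28, -2) = -12065 - (-3)/(-140 - 2) = -12065 - (-3)/(-142) = -12065 - (-3)*(-1)/142 = -12065 - 1*3/142 = -12065 - 3/142 = -1713233/142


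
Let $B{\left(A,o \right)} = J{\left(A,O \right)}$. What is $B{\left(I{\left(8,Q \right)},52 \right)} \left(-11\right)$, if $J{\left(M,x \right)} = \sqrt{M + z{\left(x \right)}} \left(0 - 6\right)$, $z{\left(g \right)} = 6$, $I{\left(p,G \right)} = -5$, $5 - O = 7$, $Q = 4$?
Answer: $66$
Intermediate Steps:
$O = -2$ ($O = 5 - 7 = -2$)
$J{\left(M,x \right)} = - 6 \sqrt{6 + M}$ ($J{\left(M,x \right)} = \sqrt{M + 6} \left(0 - 6\right) = \sqrt{6 + M} \left(0 - 6\right) = \sqrt{6 + M} \left(-6\right) = - 6 \sqrt{6 + M}$)
$B{\left(A,o \right)} = - 6 \sqrt{6 + A}$
$B{\left(I{\left(8,Q \right)},52 \right)} \left(-11\right) = - 6 \sqrt{6 - 5} \left(-11\right) = - 6 \sqrt{1} \left(-11\right) = \left(-6\right) 1 \left(-11\right) = \left(-6\right) \left(-11\right) = 66$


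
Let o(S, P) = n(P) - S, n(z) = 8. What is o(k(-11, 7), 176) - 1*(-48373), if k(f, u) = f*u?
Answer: 48458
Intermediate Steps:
o(S, P) = 8 - S
o(k(-11, 7), 176) - 1*(-48373) = (8 - (-11)*7) - 1*(-48373) = (8 - 1*(-77)) + 48373 = (8 + 77) + 48373 = 85 + 48373 = 48458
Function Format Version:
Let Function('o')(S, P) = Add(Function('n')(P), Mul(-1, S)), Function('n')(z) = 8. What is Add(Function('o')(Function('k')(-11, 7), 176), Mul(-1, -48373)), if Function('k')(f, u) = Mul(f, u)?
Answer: 48458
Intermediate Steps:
Function('o')(S, P) = Add(8, Mul(-1, S))
Add(Function('o')(Function('k')(-11, 7), 176), Mul(-1, -48373)) = Add(Add(8, Mul(-1, Mul(-11, 7))), Mul(-1, -48373)) = Add(Add(8, Mul(-1, -77)), 48373) = Add(Add(8, 77), 48373) = Add(85, 48373) = 48458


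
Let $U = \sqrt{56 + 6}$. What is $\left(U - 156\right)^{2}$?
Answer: $\left(156 - \sqrt{62}\right)^{2} \approx 21941.0$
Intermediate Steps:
$U = \sqrt{62} \approx 7.874$
$\left(U - 156\right)^{2} = \left(\sqrt{62} - 156\right)^{2} = \left(-156 + \sqrt{62}\right)^{2}$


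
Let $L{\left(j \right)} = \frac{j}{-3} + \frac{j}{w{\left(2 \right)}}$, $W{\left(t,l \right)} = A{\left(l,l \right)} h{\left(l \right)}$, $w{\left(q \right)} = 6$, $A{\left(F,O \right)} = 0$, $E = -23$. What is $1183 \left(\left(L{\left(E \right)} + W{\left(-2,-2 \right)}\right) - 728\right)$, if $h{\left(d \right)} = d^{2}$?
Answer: $- \frac{5140135}{6} \approx -8.5669 \cdot 10^{5}$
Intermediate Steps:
$W{\left(t,l \right)} = 0$ ($W{\left(t,l \right)} = 0 l^{2} = 0$)
$L{\left(j \right)} = - \frac{j}{6}$ ($L{\left(j \right)} = \frac{j}{-3} + \frac{j}{6} = j \left(- \frac{1}{3}\right) + j \frac{1}{6} = - \frac{j}{3} + \frac{j}{6} = - \frac{j}{6}$)
$1183 \left(\left(L{\left(E \right)} + W{\left(-2,-2 \right)}\right) - 728\right) = 1183 \left(\left(\left(- \frac{1}{6}\right) \left(-23\right) + 0\right) - 728\right) = 1183 \left(\left(\frac{23}{6} + 0\right) - 728\right) = 1183 \left(\frac{23}{6} - 728\right) = 1183 \left(- \frac{4345}{6}\right) = - \frac{5140135}{6}$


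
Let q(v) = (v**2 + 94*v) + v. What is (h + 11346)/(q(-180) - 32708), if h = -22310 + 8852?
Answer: 33/272 ≈ 0.12132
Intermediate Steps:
q(v) = v**2 + 95*v
h = -13458
(h + 11346)/(q(-180) - 32708) = (-13458 + 11346)/(-180*(95 - 180) - 32708) = -2112/(-180*(-85) - 32708) = -2112/(15300 - 32708) = -2112/(-17408) = -2112*(-1/17408) = 33/272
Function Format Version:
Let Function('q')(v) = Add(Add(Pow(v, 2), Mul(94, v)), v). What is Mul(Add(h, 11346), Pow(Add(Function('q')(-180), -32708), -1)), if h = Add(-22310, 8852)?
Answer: Rational(33, 272) ≈ 0.12132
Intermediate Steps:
Function('q')(v) = Add(Pow(v, 2), Mul(95, v))
h = -13458
Mul(Add(h, 11346), Pow(Add(Function('q')(-180), -32708), -1)) = Mul(Add(-13458, 11346), Pow(Add(Mul(-180, Add(95, -180)), -32708), -1)) = Mul(-2112, Pow(Add(Mul(-180, -85), -32708), -1)) = Mul(-2112, Pow(Add(15300, -32708), -1)) = Mul(-2112, Pow(-17408, -1)) = Mul(-2112, Rational(-1, 17408)) = Rational(33, 272)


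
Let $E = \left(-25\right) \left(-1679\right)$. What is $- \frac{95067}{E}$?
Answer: $- \frac{95067}{41975} \approx -2.2648$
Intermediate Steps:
$E = 41975$
$- \frac{95067}{E} = - \frac{95067}{41975}$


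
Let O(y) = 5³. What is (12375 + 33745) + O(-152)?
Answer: 46245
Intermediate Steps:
O(y) = 125
(12375 + 33745) + O(-152) = (12375 + 33745) + 125 = 46120 + 125 = 46245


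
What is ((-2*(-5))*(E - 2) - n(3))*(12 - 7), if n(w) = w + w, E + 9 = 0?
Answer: -580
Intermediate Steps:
E = -9 (E = -9 + 0 = -9)
n(w) = 2*w
((-2*(-5))*(E - 2) - n(3))*(12 - 7) = ((-2*(-5))*(-9 - 2) - 2*3)*(12 - 7) = (10*(-11) - 1*6)*5 = (-110 - 6)*5 = -116*5 = -580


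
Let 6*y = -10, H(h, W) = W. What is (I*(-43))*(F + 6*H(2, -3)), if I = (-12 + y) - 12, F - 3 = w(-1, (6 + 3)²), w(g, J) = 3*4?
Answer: -3311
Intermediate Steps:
y = -5/3 (y = (⅙)*(-10) = -5/3 ≈ -1.6667)
w(g, J) = 12
F = 15 (F = 3 + 12 = 15)
I = -77/3 (I = (-12 - 5/3) - 12 = -41/3 - 12 = -77/3 ≈ -25.667)
(I*(-43))*(F + 6*H(2, -3)) = (-77/3*(-43))*(15 + 6*(-3)) = 3311*(15 - 18)/3 = (3311/3)*(-3) = -3311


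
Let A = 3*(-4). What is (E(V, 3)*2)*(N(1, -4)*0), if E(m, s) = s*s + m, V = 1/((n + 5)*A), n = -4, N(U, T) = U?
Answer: 0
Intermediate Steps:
A = -12
V = -1/12 (V = 1/((-4 + 5)*(-12)) = -1/12/1 = 1*(-1/12) = -1/12 ≈ -0.083333)
E(m, s) = m + s² (E(m, s) = s² + m = m + s²)
(E(V, 3)*2)*(N(1, -4)*0) = ((-1/12 + 3²)*2)*(1*0) = ((-1/12 + 9)*2)*0 = ((107/12)*2)*0 = (107/6)*0 = 0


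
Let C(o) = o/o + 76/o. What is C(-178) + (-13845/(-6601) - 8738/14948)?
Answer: 9158890303/4390892786 ≈ 2.0859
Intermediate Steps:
C(o) = 1 + 76/o
C(-178) + (-13845/(-6601) - 8738/14948) = (76 - 178)/(-178) + (-13845/(-6601) - 8738/14948) = -1/178*(-102) + (-13845*(-1/6601) - 8738*1/14948) = 51/89 + (13845/6601 - 4369/7474) = 51/89 + 74637761/49335874 = 9158890303/4390892786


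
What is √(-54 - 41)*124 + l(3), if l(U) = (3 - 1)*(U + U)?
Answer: 12 + 124*I*√95 ≈ 12.0 + 1208.6*I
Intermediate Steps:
l(U) = 4*U (l(U) = 2*(2*U) = 4*U)
√(-54 - 41)*124 + l(3) = √(-54 - 41)*124 + 4*3 = √(-95)*124 + 12 = (I*√95)*124 + 12 = 124*I*√95 + 12 = 12 + 124*I*√95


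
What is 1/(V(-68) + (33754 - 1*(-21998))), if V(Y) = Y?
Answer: 1/55684 ≈ 1.7958e-5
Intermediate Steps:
1/(V(-68) + (33754 - 1*(-21998))) = 1/(-68 + (33754 - 1*(-21998))) = 1/(-68 + (33754 + 21998)) = 1/(-68 + 55752) = 1/55684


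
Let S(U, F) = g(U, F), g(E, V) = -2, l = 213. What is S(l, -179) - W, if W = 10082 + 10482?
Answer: -20566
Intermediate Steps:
S(U, F) = -2
W = 20564
S(l, -179) - W = -2 - 1*20564 = -2 - 20564 = -20566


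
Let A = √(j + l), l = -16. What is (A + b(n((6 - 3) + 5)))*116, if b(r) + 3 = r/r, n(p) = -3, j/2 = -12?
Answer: -232 + 232*I*√10 ≈ -232.0 + 733.65*I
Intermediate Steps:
j = -24 (j = 2*(-12) = -24)
b(r) = -2 (b(r) = -3 + r/r = -3 + 1 = -2)
A = 2*I*√10 (A = √(-24 - 16) = √(-40) = 2*I*√10 ≈ 6.3246*I)
(A + b(n((6 - 3) + 5)))*116 = (2*I*√10 - 2)*116 = (-2 + 2*I*√10)*116 = -232 + 232*I*√10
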